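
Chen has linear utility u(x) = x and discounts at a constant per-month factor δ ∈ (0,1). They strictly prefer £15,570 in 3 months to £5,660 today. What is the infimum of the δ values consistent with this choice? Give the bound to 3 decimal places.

δ > 0.714

Comparing present values: 5660 < δ^3·15570.
Dividing by 15570: δ^3 > 0.36352. Both sides are positive, so the cube root keeps the direction.
δ > (5660/15570)^(1/3) ≈ 0.714.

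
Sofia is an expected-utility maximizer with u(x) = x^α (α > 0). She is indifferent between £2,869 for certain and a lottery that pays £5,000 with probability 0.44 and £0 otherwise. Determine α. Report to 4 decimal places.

The lottery's expected utility is 0.44·u(5000) + 0.56·u(0) = 0.44·5000^α (since u(0) = 0 for α > 0).
Equating: 2869^α = 0.44·5000^α, i.e. 0.5738^α = 0.44.
Taking logs: α·ln(2869/5000) = ln(0.44), so α = -0.8209806 / -0.5554744 ≈ 1.4780.

α ≈ 1.4780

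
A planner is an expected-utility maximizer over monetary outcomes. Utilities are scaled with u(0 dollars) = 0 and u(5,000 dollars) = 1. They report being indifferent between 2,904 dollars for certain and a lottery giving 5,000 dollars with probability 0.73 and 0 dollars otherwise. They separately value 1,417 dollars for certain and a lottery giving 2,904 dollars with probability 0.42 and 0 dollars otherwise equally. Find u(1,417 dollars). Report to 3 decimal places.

The first gamble pins u(2,904 dollars): it must equal 0.73·1 + 0.27·0 = 0.73.
The second indifference gives u(1,417 dollars) = 0.42·u(2,904 dollars) + 0.58·u(0 dollars) = 0.42·0.73 + 0.58·0.00 = 0.3066.

0.307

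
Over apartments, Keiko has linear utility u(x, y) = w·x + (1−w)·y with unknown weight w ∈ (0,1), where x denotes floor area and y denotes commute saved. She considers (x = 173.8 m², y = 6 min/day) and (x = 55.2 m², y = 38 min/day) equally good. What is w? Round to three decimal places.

w = 0.212

Equating utilities: w·173.8 + (1−w)·6 = w·55.2 + (1−w)·38.
Rearranging, 118.6·w − 32·(1−w) = 0.
Hence w = 32/(118.6+32) = 32/150.6 = 0.212.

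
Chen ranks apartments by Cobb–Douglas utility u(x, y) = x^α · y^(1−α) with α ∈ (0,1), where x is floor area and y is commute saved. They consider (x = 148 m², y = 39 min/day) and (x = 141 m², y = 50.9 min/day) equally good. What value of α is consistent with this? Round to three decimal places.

α ≈ 0.846

Indifference: 148^α · 39^(1−α) = 141^α · 50.9^(1−α).
Taking logs: α·ln 148 + (1−α)·ln 39 = α·ln 141 + (1−α)·ln 50.9, i.e. α·0.048452 = (1−α)·0.266301.
With A = 0.048452 and B = 0.266301: α·A = (1−α)·B, so α = B/(A+B) = 0.266301/0.314753 ≈ 0.846.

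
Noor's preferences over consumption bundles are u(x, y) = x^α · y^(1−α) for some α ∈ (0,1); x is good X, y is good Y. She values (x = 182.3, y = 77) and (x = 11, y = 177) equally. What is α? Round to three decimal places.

α ≈ 0.229

Indifference: 182.3^α · 77^(1−α) = 11^α · 177^(1−α).
Rearrange to (182.3/11)^α = (177/77)^(1−α) and take logs: α·2.807758 = (1−α)·0.832344.
So α/(1−α) = (0.832344)/(2.807758) = 0.296444, and α = 0.296444/1.296444 ≈ 0.229.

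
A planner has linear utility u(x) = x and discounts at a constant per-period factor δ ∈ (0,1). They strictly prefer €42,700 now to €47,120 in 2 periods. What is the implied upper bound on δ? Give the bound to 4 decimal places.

Under u(x) = x this choice says 42700 > δ^2·47120.
Hence δ^2 < 42700/47120 = 0.90620, and x ↦ x^(1/2) is increasing on (0,∞).
δ < 0.90620^(1/2) = 0.9519.

δ < 0.9519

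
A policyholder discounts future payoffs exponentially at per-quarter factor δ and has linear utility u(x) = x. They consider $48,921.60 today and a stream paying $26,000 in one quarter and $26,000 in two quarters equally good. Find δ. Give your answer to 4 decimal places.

Equating present values: 48921.60 = 26000δ + 26000δ².
That is, 26000δ² + 26000δ − 48921.60 = 0, a quadratic in δ.
By the quadratic formula (taking the positive root), δ = (−26000 + √5763846400.00) / 52000 ≈ 0.9600.

δ ≈ 0.9600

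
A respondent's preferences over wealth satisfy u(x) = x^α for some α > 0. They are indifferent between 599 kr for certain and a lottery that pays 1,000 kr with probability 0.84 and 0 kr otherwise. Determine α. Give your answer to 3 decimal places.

The lottery's expected utility is 0.84·u(1000) + 0.16·u(0) = 0.84·1000^α (since u(0) = 0 for α > 0).
Setting u(599) equal to that: 599^α = 0.84·1000^α ⇒ (599/1000)^α = 0.84.
Take logs: α = ln 0.84 / ln(599/1000) ≈ 0.34021.

α ≈ 0.340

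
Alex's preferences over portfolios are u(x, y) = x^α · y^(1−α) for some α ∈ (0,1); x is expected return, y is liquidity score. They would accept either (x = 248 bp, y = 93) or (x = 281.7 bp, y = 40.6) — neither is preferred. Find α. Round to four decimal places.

Indifference: 248^α · 93^(1−α) = 281.7^α · 40.6^(1−α).
Rearrange to (248/281.7)^α = (40.6/93)^(1−α) and take logs: α·-0.1274139 = (1−α)·-0.8288314.
So α/(1−α) = (-0.8288314)/(-0.1274139) = 6.5050312, and α = 6.5050312/7.5050312 ≈ 0.8668.

α ≈ 0.8668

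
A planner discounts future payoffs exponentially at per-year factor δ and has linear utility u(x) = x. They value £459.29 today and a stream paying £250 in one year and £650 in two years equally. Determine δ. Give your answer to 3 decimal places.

The stream is worth 250δ + 650δ² today, so 250δ + 650δ² = 459.29.
That is, 650δ² + 250δ − 459.29 = 0, a quadratic in δ.
δ = (−250 + √(250² + 4·650·459.29)) / (2·650) = (−250 + √1256654.00) / 1300 ≈ 0.670.

δ ≈ 0.670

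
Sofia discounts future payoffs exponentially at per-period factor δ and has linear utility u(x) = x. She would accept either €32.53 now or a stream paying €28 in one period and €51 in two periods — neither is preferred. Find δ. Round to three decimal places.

δ ≈ 0.570

The stream is worth 28δ + 51δ² today, so 28δ + 51δ² = 32.53.
That is, 51δ² + 28δ − 32.53 = 0, a quadratic in δ.
By the quadratic formula (taking the positive root), δ = (−28 + √7420.12) / 102 ≈ 0.570.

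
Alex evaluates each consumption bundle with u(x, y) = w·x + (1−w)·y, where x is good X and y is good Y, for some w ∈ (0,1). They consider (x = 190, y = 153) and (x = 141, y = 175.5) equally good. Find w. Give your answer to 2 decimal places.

w = 0.31

Indifference: w·190 + (1−w)·153 = w·141 + (1−w)·175.5.
Collecting terms: w·49 = (1−w)·22.5.
The marginal rate of substitution is 22.5/49, so w = 22.5/(49+22.5) = 0.31.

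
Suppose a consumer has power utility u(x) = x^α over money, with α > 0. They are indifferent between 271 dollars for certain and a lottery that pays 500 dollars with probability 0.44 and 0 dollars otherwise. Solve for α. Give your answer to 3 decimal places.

Since u(0) = 0, the lottery's EU is 0.44·500^α.
Indifference: 271^α = 0.44·500^α, so (271/500)^α = 0.44.
Take logs: α = ln 0.44 / ln(271/500) ≈ 1.34040.

α ≈ 1.340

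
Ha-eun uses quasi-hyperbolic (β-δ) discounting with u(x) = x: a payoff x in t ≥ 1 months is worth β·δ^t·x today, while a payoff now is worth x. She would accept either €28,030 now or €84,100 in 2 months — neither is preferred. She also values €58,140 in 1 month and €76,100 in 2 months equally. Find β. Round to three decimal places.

β ≈ 0.571

From the later pair, β·δ^1·58140 = β·δ^2·76100; dividing through, δ = 58140/76100 = 0.76399.
Now use the now-vs-future pair: 28030 = β·δ^2·84100 gives β = 28030/(0.58369·84100) ≈ 0.571.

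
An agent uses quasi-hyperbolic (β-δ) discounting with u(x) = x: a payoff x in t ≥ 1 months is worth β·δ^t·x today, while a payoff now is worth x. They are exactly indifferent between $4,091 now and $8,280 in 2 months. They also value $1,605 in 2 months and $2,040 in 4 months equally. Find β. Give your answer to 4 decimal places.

Both payoffs in the second observation are in the future, so β drops out: δ^2·1605 = δ^4·2040 ⇒ δ^2 = 1605/2040 = 0.78676, so δ = 0.88700.
Now use the now-vs-future pair: 4091 = β·δ^2·8280 gives β = 4091/(0.78676·8280) ≈ 0.6280.

β ≈ 0.6280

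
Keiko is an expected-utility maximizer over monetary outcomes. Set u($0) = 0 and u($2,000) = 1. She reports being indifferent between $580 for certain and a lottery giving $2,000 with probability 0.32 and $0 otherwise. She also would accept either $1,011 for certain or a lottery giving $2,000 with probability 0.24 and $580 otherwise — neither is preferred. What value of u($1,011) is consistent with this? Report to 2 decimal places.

0.48

From the first indifference, u($580) = 0.32·u($2,000) + 0.68·u($0) = 0.32·1 + 0.68·0 = 0.32.
Then u($1,011) = 0.24·u($2,000) + 0.76·u($580) = 0.24·1.00 + 0.76·0.32 = 0.4832.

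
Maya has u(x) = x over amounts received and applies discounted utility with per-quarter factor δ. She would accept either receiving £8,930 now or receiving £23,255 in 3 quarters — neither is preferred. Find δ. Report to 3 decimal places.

Indifference means u(8930) = δ^3 · u(23255), so δ^3 = u(8930)/u(23255).
With u(x) = x: δ^3 = 8930/23255 = 0.38400.
So δ = 0.38400^(1/3) ≈ 0.727.

δ ≈ 0.727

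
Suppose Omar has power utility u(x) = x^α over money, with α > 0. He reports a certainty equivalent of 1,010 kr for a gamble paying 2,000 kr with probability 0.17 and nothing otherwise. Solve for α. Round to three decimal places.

α ≈ 2.594

The lottery's expected utility is 0.17·u(2000) + 0.83·u(0) = 0.17·2000^α (since u(0) = 0 for α > 0).
Setting u(1010) equal to that: 1010^α = 0.17·2000^α ⇒ (1010/2000)^α = 0.17.
Take logs: α = ln 0.17 / ln(1010/2000) ≈ 2.59363.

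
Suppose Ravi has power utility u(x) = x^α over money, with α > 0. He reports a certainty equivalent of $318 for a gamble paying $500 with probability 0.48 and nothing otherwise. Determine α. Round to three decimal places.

Since u(0) = 0, the lottery's EU is 0.48·500^α.
Equating: 318^α = 0.48·500^α, i.e. 0.6360^α = 0.48.
α = ln(0.48) / ln(318/500) = -0.733969/-0.452557 ≈ 1.622.

α ≈ 1.622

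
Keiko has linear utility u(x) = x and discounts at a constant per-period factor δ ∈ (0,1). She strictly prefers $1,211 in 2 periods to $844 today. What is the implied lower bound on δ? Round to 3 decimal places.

Comparing present values: 844 < δ^2·1211.
So δ^2 > 844/1211 = 0.69694; taking the square root of both positive sides preserves the inequality.
δ > 0.69694^(1/2) = 0.835.

δ > 0.835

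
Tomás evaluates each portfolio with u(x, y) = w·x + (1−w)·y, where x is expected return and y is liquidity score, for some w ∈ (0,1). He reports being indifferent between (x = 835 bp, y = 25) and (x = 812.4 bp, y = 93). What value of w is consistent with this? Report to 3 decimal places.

w = 0.751

Equating utilities: w·835 + (1−w)·25 = w·812.4 + (1−w)·93.
Rearranging, 22.6·w − 68·(1−w) = 0.
Hence w = 68/(22.6+68) = 68/90.6 = 0.751.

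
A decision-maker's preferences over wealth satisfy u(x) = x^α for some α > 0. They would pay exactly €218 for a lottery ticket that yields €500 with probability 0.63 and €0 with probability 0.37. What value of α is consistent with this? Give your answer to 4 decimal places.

Since u(0) = 0, the lottery's EU is 0.63·500^α.
Indifference: 218^α = 0.63·500^α, so (218/500)^α = 0.63.
Take logs: α = ln 0.63 / ln(218/500) ≈ 0.556593.

α ≈ 0.5566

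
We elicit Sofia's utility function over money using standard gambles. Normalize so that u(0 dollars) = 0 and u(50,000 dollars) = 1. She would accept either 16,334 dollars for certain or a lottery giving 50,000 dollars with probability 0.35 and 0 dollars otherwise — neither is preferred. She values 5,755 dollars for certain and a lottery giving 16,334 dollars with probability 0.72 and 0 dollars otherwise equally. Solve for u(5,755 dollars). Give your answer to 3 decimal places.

0.252

First, u(16,334 dollars) = 0.35·u(50,000 dollars) + 0.65·u(0 dollars) = 0.35.
Then u(5,755 dollars) = 0.72·u(16,334 dollars) + 0.28·u(0 dollars) = 0.72·0.35 + 0.28·0.00 = 0.2520.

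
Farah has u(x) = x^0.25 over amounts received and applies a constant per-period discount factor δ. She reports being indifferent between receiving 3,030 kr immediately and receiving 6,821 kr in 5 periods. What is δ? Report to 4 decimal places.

δ ≈ 0.9602

Indifference means u(3030) = δ^5 · u(6821), so δ^5 = u(3030)/u(6821).
With u(x) = x^0.25: δ^5 = 3030^0.25/6821^0.25 = (3030/6821)^0.25 = 0.81639.
Hence δ = (0.81639)^(1/5) = 0.960240.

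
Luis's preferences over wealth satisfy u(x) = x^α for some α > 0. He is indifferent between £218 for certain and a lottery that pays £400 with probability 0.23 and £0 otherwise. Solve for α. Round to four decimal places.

α ≈ 2.4213

EU(lottery) = 0.23·400^α + 0.77·0 = 0.23·400^α.
Equating: 218^α = 0.23·400^α, i.e. 0.5450^α = 0.23.
α = ln(0.23) / ln(218/400) = -1.4696760/-0.6069695 ≈ 2.4213.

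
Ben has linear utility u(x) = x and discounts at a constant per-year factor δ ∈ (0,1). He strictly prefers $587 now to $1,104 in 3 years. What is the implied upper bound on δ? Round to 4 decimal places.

δ < 0.8101

The preference means 587 > δ^3·1104.
So δ^3 < 587/1104 = 0.53170; taking the cube root of both positive sides preserves the inequality.
δ < 0.53170^(1/3) = 0.8101.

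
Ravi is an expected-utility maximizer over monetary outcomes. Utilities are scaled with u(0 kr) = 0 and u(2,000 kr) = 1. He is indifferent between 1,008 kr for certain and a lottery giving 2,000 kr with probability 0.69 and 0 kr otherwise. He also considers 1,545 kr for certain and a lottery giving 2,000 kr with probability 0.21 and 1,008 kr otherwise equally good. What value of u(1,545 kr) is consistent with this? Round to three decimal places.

0.755

First, u(1,008 kr) = 0.69·u(2,000 kr) + 0.31·u(0 kr) = 0.69.
Chaining: u(1,545 kr) = 0.21·1.00 + 0.79·0.69 = 0.7551.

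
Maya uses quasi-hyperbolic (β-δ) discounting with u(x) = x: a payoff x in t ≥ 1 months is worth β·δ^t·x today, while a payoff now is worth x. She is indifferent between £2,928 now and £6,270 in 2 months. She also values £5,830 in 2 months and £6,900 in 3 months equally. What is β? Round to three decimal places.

The second indifference involves only future payoffs, so β cancels: β·δ^2·5830 = β·δ^3·6900, giving δ = 5830/6900 = 0.84493.
Substituting δ into 2928 = β·δ^2·6270: β = 2928/(4476.169) ≈ 0.654.

β ≈ 0.654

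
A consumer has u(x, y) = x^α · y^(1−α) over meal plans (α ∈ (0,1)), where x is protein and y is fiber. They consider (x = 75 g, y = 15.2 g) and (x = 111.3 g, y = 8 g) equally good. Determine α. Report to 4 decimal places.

α ≈ 0.6192

Indifference: 75^α · 15.2^(1−α) = 111.3^α · 8^(1−α).
(75/111.3)^α = (8/15.2)^(1−α); take logs: α·ln(75/111.3) = (1−α)·ln(8/15.2), i.e. α·-0.3947411 = (1−α)·-0.6418539.
Thus α·(-1.0365950) = -0.6418539, so α = -0.6418539/-1.0365950 ≈ 0.6192.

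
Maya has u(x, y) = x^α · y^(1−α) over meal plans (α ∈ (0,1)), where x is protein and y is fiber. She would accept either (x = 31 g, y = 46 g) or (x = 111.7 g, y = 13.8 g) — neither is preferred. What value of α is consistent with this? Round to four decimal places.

α ≈ 0.4843

The Cobb–Douglas utilities coincide, so 31^α·46^(1−α) = 111.7^α·13.8^(1−α).
(31/111.7)^α = (13.8/46)^(1−α); take logs: α·ln(31/111.7) = (1−α)·ln(13.8/46), i.e. α·-1.2818295 = (1−α)·-1.2039728.
Thus α·(-2.4858023) = -1.2039728, so α = -1.2039728/-2.4858023 ≈ 0.4843.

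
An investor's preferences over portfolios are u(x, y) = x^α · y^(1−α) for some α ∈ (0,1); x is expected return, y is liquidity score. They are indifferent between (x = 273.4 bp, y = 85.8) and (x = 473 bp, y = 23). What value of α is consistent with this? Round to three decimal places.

Indifference: 273.4^α · 85.8^(1−α) = 473^α · 23^(1−α).
Rearrange to (273.4/473)^α = (23/85.8)^(1−α) and take logs: α·-0.548159 = (1−α)·-1.316525.
So α/(1−α) = (-1.316525)/(-0.548159) = 2.401721, and α = 2.401721/3.401721 ≈ 0.706.

α ≈ 0.706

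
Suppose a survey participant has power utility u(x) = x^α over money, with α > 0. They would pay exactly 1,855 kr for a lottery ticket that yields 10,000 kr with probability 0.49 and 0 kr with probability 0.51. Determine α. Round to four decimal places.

α ≈ 0.4234

Since u(0) = 0, the lottery's EU is 0.49·10000^α.
Setting u(1855) equal to that: 1855^α = 0.49·10000^α ⇒ (1855/10000)^α = 0.49.
Take logs: α = ln 0.49 / ln(1855/10000) ≈ 0.423428.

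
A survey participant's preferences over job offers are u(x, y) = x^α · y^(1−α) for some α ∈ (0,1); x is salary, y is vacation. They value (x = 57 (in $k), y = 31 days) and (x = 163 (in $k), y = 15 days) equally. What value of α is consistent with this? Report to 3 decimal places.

α ≈ 0.409

The Cobb–Douglas utilities coincide, so 57^α·31^(1−α) = 163^α·15^(1−α).
Rearrange to (57/163)^α = (15/31)^(1−α) and take logs: α·-1.050699 = (1−α)·-0.725937.
With A = -1.050699 and B = -0.725937: α·A = (1−α)·B, so α = B/(A+B) = -0.725937/-1.776636 ≈ 0.409.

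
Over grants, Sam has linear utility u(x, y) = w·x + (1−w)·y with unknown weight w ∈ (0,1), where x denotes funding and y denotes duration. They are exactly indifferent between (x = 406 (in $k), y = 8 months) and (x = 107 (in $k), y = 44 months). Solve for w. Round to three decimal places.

Equating utilities: w·406 + (1−w)·8 = w·107 + (1−w)·44.
w·(406−107) = (1−w)·(44−8), i.e. w·299 = (1−w)·36.
The marginal rate of substitution is 36/299, so w = 36/(299+36) = 0.107.

w = 0.107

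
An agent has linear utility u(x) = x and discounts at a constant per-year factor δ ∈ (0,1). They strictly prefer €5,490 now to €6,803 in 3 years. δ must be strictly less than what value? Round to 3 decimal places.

Comparing present values: 5490 > δ^3·6803.
So δ^3 < 5490/6803 = 0.80700; taking the cube root of both positive sides preserves the inequality.
δ < (5490/6803)^(1/3) ≈ 0.931.

δ < 0.931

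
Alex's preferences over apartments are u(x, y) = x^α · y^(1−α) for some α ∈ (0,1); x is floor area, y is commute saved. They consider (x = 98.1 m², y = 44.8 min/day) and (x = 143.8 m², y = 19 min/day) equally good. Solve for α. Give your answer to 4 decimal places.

α ≈ 0.6916

Indifference: 98.1^α · 44.8^(1−α) = 143.8^α · 19^(1−α).
(98.1/143.8)^α = (19/44.8)^(1−α); take logs: α·ln(98.1/143.8) = (1−α)·ln(19/44.8), i.e. α·-0.3824361 = (1−α)·-0.8577692.
So α/(1−α) = (-0.8577692)/(-0.3824361) = 2.2429086, and α = 2.2429086/3.2429086 ≈ 0.6916.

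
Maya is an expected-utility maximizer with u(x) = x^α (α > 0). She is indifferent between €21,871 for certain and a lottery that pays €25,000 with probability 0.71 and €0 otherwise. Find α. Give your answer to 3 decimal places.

EU(lottery) = 0.71·25000^α + 0.29·0 = 0.71·25000^α.
Indifference: 21871^α = 0.71·25000^α, so (21871/25000)^α = 0.71.
α = ln(0.71) / ln(21871/25000) = -0.342490/-0.133714 ≈ 2.561.

α ≈ 2.561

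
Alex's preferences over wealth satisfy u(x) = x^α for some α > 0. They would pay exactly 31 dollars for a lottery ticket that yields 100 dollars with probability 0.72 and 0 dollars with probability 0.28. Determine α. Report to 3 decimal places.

EU(lottery) = 0.72·100^α + 0.28·0 = 0.72·100^α.
Equating: 31^α = 0.72·100^α, i.e. 0.3100^α = 0.72.
Taking logs: α·ln(31/100) = ln(0.72), so α = -0.328504 / -1.171183 ≈ 0.280.

α ≈ 0.280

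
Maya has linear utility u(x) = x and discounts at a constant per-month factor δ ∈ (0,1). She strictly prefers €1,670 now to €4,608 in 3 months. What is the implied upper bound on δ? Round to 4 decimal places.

Comparing present values: 1670 > δ^3·4608.
So δ^3 < 1670/4608 = 0.36241; taking the cube root of both positive sides preserves the inequality.
δ < (1670/4608)^(1/3) ≈ 0.7130.

δ < 0.7130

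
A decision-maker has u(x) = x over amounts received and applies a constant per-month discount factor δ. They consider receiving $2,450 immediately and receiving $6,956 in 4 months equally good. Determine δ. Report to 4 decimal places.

δ ≈ 0.7704

Equating discounted utilities: u(2450) = δ^4·u(6956) ⇒ δ^4 = u(2450)/u(6956).
With u(x) = x: δ^4 = 2450/6956 = 0.35221.
So δ = 0.35221^(1/4) ≈ 0.7704.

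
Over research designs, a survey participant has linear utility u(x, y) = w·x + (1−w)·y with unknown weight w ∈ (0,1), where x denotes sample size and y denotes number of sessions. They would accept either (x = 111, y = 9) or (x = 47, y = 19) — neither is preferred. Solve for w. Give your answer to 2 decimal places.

w = 0.14

Indifference: w·111 + (1−w)·9 = w·47 + (1−w)·19.
Collecting terms: w·64 = (1−w)·10.
The marginal rate of substitution is 10/64, so w = 10/(64+10) = 0.14.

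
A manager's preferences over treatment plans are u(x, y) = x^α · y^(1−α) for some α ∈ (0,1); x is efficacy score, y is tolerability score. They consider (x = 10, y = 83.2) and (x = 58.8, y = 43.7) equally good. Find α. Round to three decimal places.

The Cobb–Douglas utilities coincide, so 10^α·83.2^(1−α) = 58.8^α·43.7^(1−α).
(10/58.8)^α = (43.7/83.2)^(1−α); take logs: α·ln(10/58.8) = (1−α)·ln(43.7/83.2), i.e. α·-1.771557 = (1−α)·-0.643899.
Thus α·(-2.415456) = -0.643899, so α = -0.643899/-2.415456 ≈ 0.267.

α ≈ 0.267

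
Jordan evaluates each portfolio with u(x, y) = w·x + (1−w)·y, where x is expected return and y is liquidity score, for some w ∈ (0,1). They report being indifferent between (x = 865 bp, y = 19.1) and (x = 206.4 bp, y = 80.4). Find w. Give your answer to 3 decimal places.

w = 0.085

u(865,19.1) = u(206.4,80.4) means w·865 + (1−w)·19.1 = w·206.4 + (1−w)·80.4.
Collecting terms: w·658.6 = (1−w)·61.3.
The marginal rate of substitution is 61.3/658.6, so w = 61.3/(658.6+61.3) = 0.085.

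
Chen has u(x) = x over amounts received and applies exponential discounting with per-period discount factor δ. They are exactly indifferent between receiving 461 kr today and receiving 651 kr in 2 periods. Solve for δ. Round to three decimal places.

Indifference means u(461) = δ^2 · u(651), so δ^2 = u(461)/u(651).
With u(x) = x: δ^2 = 461/651 = 0.70814.
So δ = 0.70814^(1/2) ≈ 0.842.

δ ≈ 0.842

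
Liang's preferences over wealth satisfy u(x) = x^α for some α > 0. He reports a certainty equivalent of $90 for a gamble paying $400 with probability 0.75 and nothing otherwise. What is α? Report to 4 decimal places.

Since u(0) = 0, the lottery's EU is 0.75·400^α.
Setting u(90) equal to that: 90^α = 0.75·400^α ⇒ (90/400)^α = 0.75.
α = ln(0.75) / ln(90/400) = -0.2876821/-1.4916549 ≈ 0.1929.

α ≈ 0.1929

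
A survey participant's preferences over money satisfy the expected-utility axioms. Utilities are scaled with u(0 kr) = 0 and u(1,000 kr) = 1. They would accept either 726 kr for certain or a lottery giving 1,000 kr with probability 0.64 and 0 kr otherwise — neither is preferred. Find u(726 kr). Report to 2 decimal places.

0.64

u(726 kr) equals the lottery's expected utility: 0.64·1 + 0.36·0 = 0.64.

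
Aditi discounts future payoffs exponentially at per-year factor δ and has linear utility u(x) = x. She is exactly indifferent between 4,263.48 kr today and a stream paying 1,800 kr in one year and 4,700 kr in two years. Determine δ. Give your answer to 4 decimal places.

Equating present values: 4263.48 = 1800δ + 4700δ².
Rearranged: 4700δ² + 1800δ − 4263.48 = 0.
By the quadratic formula (taking the positive root), δ = (−1800 + √83393424.00) / 9400 ≈ 0.7800.

δ ≈ 0.7800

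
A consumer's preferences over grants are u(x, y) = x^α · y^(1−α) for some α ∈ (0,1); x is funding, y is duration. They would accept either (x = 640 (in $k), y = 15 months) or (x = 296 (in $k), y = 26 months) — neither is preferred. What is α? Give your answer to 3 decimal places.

Indifference: 640^α · 15^(1−α) = 296^α · 26^(1−α).
Taking logs: α·ln 640 + (1−α)·ln 15 = α·ln 296 + (1−α)·ln 26, i.e. α·0.771109 = (1−α)·0.550046.
So α/(1−α) = (0.550046)/(0.771109) = 0.713318, and α = 0.713318/1.713318 ≈ 0.416.

α ≈ 0.416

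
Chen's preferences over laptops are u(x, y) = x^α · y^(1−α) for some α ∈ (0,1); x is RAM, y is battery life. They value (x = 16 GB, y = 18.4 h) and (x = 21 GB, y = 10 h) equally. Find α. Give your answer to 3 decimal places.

α ≈ 0.692

Indifference: 16^α · 18.4^(1−α) = 21^α · 10^(1−α).
Taking logs: α·ln 16 + (1−α)·ln 18.4 = α·ln 21 + (1−α)·ln 10, i.e. α·-0.271934 = (1−α)·-0.609766.
Thus α·(-0.881700) = -0.609766, so α = -0.609766/-0.881700 ≈ 0.692.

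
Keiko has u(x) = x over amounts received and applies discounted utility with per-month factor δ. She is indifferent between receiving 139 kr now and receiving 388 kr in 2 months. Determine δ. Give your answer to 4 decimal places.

δ ≈ 0.5985

The payoff in 2 months is discounted by δ^2, so u(139) = δ^2·u(388) and δ^2 = u(139)/u(388).
With u(x) = x: δ^2 = 139/388 = 0.35825.
Hence δ = (0.35825)^(1/2) = 0.598538.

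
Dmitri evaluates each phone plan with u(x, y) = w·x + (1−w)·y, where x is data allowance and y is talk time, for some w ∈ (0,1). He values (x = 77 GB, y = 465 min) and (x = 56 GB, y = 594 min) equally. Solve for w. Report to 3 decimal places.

w = 0.860

Equating utilities: w·77 + (1−w)·465 = w·56 + (1−w)·594.
Rearranging, 21·w − 129·(1−w) = 0.
So w/(1−w) = 129/21 = 6.1429, giving w = 129/(21+129) = 0.860.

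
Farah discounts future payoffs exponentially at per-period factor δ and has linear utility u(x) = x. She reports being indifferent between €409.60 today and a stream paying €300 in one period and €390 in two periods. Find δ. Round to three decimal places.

δ ≈ 0.710

Present value of the stream is 300·δ + 390·δ². Indifference gives 300δ + 390δ² = 409.60.
So 390δ² + 300δ − 409.60 = 0.
δ = (−300 + √(300² + 4·390·409.60)) / (2·390) = (−300 + √728976.00) / 780 ≈ 0.710.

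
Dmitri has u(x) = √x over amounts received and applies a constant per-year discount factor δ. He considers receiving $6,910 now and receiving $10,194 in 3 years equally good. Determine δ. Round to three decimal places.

δ ≈ 0.937

The payoff in 3 years is discounted by δ^3, so u(6910) = δ^3·u(10194) and δ^3 = u(6910)/u(10194).
Since u(x) = √x, δ^3 = √(6910/10194) = 0.82332.
Taking the cube root: δ = 0.82332^(1/3) ≈ 0.937.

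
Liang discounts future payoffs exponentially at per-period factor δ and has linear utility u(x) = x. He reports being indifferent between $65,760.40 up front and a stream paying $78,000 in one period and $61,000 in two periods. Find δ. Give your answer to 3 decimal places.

δ ≈ 0.580

The stream is worth 78000δ + 61000δ² today, so 78000δ + 61000δ² = 65760.40.
Rearranged: 61000δ² + 78000δ − 65760.40 = 0.
δ = (−78000 + √(78000² + 4·61000·65760.40)) / (2·61000) = (−78000 + √22129537600.00) / 122000 ≈ 0.580.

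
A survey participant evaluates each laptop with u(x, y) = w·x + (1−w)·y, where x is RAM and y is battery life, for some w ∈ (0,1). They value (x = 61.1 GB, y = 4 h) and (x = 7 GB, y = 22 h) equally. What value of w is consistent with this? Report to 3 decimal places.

w = 0.250

u(61.1,4) = u(7,22) means w·61.1 + (1−w)·4 = w·7 + (1−w)·22.
w·(61.1−7) = (1−w)·(22−4), i.e. w·54.1 = (1−w)·18.
So w/(1−w) = 18/54.1 = 0.3327, giving w = 18/(54.1+18) = 0.250.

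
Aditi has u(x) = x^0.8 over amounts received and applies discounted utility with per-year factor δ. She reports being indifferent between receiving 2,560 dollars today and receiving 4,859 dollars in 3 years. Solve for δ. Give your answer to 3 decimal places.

δ ≈ 0.843

Indifference means u(2560) = δ^3 · u(4859), so δ^3 = u(2560)/u(4859).
Since u(x) = x^0.8, δ^3 = (2560/4859)^0.8 = 0.52686^0.8 = 0.59890.
So δ = 0.59890^(1/3) ≈ 0.843.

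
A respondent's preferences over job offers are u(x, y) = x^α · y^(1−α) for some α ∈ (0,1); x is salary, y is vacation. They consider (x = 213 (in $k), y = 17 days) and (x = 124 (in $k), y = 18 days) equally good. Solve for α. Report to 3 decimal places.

Indifference: 213^α · 17^(1−α) = 124^α · 18^(1−α).
Taking logs: α·ln 213 + (1−α)·ln 17 = α·ln 124 + (1−α)·ln 18, i.e. α·0.541011 = (1−α)·0.057158.
So α/(1−α) = (0.057158)/(0.541011) = 0.105650, and α = 0.105650/1.105650 ≈ 0.096.

α ≈ 0.096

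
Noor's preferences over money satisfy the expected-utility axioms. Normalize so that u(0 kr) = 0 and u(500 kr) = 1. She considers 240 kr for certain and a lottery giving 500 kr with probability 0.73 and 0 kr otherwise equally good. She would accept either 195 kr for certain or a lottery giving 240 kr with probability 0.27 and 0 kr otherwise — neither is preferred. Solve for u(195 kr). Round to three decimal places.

First, u(240 kr) = 0.73·u(500 kr) + 0.27·u(0 kr) = 0.73.
Chaining: u(195 kr) = 0.27·0.73 + 0.73·0.00 = 0.1971.

0.197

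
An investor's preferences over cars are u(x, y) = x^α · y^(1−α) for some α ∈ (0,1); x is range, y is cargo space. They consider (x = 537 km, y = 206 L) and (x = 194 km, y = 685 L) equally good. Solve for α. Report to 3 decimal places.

α ≈ 0.541

The Cobb–Douglas utilities coincide, so 537^α·206^(1−α) = 194^α·685^(1−α).
Rearrange to (537/194)^α = (685/206)^(1−α) and take logs: α·1.018140 = (1−α)·1.201543.
So α/(1−α) = (1.201543)/(1.018140) = 1.180135, and α = 1.180135/2.180135 ≈ 0.541.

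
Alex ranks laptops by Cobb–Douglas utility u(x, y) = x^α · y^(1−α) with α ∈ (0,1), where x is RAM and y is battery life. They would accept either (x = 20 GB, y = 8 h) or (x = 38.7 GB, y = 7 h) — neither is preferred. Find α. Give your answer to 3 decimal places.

α ≈ 0.168

Set the two utilities equal: 20^α·8^(1−α) = 38.7^α·7^(1−α).
(20/38.7)^α = (7/8)^(1−α); take logs: α·ln(20/38.7) = (1−α)·ln(7/8), i.e. α·-0.660107 = (1−α)·-0.133531.
So α/(1−α) = (-0.133531)/(-0.660107) = 0.202287, and α = 0.202287/1.202287 ≈ 0.168.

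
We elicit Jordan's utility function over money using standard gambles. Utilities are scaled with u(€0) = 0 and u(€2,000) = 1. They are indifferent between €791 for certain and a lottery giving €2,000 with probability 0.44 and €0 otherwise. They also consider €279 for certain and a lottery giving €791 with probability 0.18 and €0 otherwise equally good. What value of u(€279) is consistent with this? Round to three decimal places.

The first gamble pins u(€791): it must equal 0.44·1 + 0.56·0 = 0.44.
Chaining: u(€279) = 0.18·0.44 + 0.82·0.00 = 0.0792.

0.079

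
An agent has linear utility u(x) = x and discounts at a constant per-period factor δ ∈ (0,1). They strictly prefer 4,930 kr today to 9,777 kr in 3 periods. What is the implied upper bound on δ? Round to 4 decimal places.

Under u(x) = x this choice says 4930 > δ^3·9777.
Hence δ^3 < 4930/9777 = 0.50424, and x ↦ x^(1/3) is increasing on (0,∞).
δ < 0.50424^(1/3) = 0.7959.

δ < 0.7959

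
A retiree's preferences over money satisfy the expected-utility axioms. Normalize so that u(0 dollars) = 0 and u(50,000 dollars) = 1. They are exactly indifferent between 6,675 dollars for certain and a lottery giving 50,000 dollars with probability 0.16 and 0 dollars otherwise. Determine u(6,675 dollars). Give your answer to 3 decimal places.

The indifference gives u(6,675 dollars) = 0.16·u(50,000 dollars) + 0.84·u(0 dollars) = 0.16·1 + 0.84·0 = 0.16.

0.160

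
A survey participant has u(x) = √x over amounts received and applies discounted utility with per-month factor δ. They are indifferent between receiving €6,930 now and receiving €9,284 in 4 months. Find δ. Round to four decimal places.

Indifference means u(6930) = δ^4 · u(9284), so δ^4 = u(6930)/u(9284).
Since u(x) = √x, δ^4 = √(6930/9284) = 0.86397.
Taking the 4th root: δ = 0.86397^(1/4) ≈ 0.9641.

δ ≈ 0.9641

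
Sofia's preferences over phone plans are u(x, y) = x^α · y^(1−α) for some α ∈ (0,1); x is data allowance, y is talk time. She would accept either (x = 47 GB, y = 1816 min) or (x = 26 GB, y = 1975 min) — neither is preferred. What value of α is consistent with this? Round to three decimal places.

The Cobb–Douglas utilities coincide, so 47^α·1816^(1−α) = 26^α·1975^(1−α).
Rearrange to (47/26)^α = (1975/1816)^(1−α) and take logs: α·0.592051 = (1−α)·0.083932.
So α/(1−α) = (0.083932)/(0.592051) = 0.141765, and α = 0.141765/1.141765 ≈ 0.124.

α ≈ 0.124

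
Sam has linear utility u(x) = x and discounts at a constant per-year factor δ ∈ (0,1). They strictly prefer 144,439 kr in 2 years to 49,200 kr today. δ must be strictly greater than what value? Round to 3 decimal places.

δ > 0.584

Comparing present values: 49200 < δ^2·144439.
So δ^2 > 49200/144439 = 0.34063; taking the square root of both positive sides preserves the inequality.
δ > (49200/144439)^(1/2) ≈ 0.584.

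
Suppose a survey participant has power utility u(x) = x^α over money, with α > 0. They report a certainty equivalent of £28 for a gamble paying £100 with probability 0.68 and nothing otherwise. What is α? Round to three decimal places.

α ≈ 0.303

Since u(0) = 0, the lottery's EU is 0.68·100^α.
Setting u(28) equal to that: 28^α = 0.68·100^α ⇒ (28/100)^α = 0.68.
Take logs: α = ln 0.68 / ln(28/100) ≈ 0.30296.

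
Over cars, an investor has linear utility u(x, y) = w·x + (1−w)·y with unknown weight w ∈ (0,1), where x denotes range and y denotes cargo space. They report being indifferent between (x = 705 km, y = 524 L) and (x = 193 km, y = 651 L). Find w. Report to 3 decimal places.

u(705,524) = u(193,651) means w·705 + (1−w)·524 = w·193 + (1−w)·651.
w·(705−193) = (1−w)·(651−524), i.e. w·512 = (1−w)·127.
So w/(1−w) = 127/512 = 0.2480, giving w = 127/(512+127) = 0.199.

w = 0.199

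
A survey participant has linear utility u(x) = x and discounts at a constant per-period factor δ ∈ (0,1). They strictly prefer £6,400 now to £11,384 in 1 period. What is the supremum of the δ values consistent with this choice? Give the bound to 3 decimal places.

Comparing present values: 6400 > δ·11384.
So δ < 6400/11384 = 0.56219.

δ < 0.562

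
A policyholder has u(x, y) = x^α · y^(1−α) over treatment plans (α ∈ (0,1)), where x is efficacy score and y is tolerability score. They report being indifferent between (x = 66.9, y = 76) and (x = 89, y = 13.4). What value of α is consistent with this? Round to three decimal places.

α ≈ 0.859

The Cobb–Douglas utilities coincide, so 66.9^α·76^(1−α) = 89^α·13.4^(1−α).
(66.9/89)^α = (13.4/76)^(1−α); take logs: α·ln(66.9/89) = (1−α)·ln(13.4/76), i.e. α·-0.285437 = (1−α)·-1.735479.
Thus α·(-2.020916) = -1.735479, so α = -1.735479/-2.020916 ≈ 0.859.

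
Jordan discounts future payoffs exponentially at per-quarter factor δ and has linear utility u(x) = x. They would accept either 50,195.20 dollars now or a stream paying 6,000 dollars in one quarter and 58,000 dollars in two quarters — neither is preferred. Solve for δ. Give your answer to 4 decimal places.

Present value of the stream is 6000·δ + 58000·δ². Indifference gives 6000δ + 58000δ² = 50195.20.
So 58000δ² + 6000δ − 50195.20 = 0.
The positive root is δ = [−6000 + √(6000² + 4·58000·50195.20)] / (2·58000) = (−6000 + 108080.000)/116000 ≈ 0.8800.

δ ≈ 0.8800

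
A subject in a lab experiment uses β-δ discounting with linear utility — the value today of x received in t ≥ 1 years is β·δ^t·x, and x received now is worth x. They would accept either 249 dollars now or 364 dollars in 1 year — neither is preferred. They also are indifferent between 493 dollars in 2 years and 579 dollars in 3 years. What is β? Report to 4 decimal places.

From the later pair, β·δ^2·493 = β·δ^3·579; dividing through, δ = 493/579 = 0.85147.
The first indifference: 249 = β·δ·364, so β = 249/(δ·364) = 249/(0.85147·364) ≈ 0.8034.

β ≈ 0.8034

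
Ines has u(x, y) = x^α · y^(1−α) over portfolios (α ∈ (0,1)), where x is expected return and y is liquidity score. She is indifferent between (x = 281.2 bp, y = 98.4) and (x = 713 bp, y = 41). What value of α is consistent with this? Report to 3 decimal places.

Indifference: 281.2^α · 98.4^(1−α) = 713^α · 41^(1−α).
Rearrange to (281.2/713)^α = (41/98.4)^(1−α) and take logs: α·-0.930415 = (1−α)·-0.875469.
So α/(1−α) = (-0.875469)/(-0.930415) = 0.940945, and α = 0.940945/1.940945 ≈ 0.485.

α ≈ 0.485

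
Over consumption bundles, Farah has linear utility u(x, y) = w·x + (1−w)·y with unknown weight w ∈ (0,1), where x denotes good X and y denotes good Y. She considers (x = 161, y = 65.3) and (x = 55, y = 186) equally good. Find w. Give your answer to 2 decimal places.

w = 0.53

Indifference: w·161 + (1−w)·65.3 = w·55 + (1−w)·186.
Rearranging, 106·w − 120.7·(1−w) = 0.
So w/(1−w) = 120.7/106 = 1.1387, giving w = 120.7/(106+120.7) = 0.53.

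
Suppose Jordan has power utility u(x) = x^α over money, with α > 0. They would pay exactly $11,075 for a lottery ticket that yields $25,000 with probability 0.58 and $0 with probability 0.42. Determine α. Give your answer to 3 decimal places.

Since u(0) = 0, the lottery's EU is 0.58·25000^α.
Setting u(11075) equal to that: 11075^α = 0.58·25000^α ⇒ (11075/25000)^α = 0.58.
Taking logs: α·ln(11075/25000) = ln(0.58), so α = -0.544727 / -0.814186 ≈ 0.669.

α ≈ 0.669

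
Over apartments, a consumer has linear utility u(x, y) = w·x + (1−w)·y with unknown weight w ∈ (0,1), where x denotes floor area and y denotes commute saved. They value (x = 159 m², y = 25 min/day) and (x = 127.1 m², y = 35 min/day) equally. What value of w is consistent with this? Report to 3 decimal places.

Equating utilities: w·159 + (1−w)·25 = w·127.1 + (1−w)·35.
Collecting terms: w·31.9 = (1−w)·10.
So w/(1−w) = 10/31.9 = 0.3135, giving w = 10/(31.9+10) = 0.239.

w = 0.239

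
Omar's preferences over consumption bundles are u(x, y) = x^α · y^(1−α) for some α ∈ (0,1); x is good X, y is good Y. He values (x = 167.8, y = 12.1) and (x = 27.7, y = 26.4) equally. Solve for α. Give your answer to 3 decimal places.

α ≈ 0.302

Set the two utilities equal: 167.8^α·12.1^(1−α) = 27.7^α·26.4^(1−α).
Rearrange to (167.8/27.7)^α = (26.4/12.1)^(1−α) and take logs: α·1.801340 = (1−α)·0.780159.
With A = 1.801340 and B = 0.780159: α·A = (1−α)·B, so α = B/(A+B) = 0.780159/2.581499 ≈ 0.302.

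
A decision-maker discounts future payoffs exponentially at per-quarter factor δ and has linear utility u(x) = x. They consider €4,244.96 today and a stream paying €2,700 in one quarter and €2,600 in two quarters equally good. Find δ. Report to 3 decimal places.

δ ≈ 0.860

Present value of the stream is 2700·δ + 2600·δ². Indifference gives 2700δ + 2600δ² = 4244.96.
That is, 2600δ² + 2700δ − 4244.96 = 0, a quadratic in δ.
The positive root is δ = [−2700 + √(2700² + 4·2600·4244.96)] / (2·2600) = (−2700 + 7172.000)/5200 ≈ 0.860.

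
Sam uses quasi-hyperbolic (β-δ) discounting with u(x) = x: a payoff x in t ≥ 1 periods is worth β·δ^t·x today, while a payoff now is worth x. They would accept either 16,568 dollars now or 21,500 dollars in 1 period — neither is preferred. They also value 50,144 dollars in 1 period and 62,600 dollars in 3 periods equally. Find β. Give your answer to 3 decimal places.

β ≈ 0.861

From the later pair, β·δ^1·50144 = β·δ^3·62600; dividing through, δ^2 = 50144/62600 = 0.80102, so δ = 0.89500.
Now use the now-vs-future pair: 16568 = β·δ·21500 gives β = 16568/(0.89500·21500) ≈ 0.861.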